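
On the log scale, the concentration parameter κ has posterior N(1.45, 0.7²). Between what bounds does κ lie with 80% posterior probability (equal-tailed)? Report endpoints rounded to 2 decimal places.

[1.74, 10.46]

On the log scale the 80% interval is 1.45 ± 1.282 × 0.7 = [0.5529, 2.3471].
Exponentiate: [e^0.5529, e^2.3471] = [1.74, 10.46].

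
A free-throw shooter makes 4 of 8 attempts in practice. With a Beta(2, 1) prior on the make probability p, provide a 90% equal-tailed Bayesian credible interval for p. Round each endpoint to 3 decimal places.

Posterior: Beta(2+4, 1+4) = Beta(6, 5).
Equal-tailed 90% interval: the 0.05 and 0.95 quantiles of Beta(6, 5).
Posterior mean ≈ 0.545, SD ≈ 0.144; a Normal approximation gives roughly [0.309, 0.782].
Exact: F⁻¹(0.05) = 0.304; F⁻¹(0.95) = 0.778.

[0.304, 0.778]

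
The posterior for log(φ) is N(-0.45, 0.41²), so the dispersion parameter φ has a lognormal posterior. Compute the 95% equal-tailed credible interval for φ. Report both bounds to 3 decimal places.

[0.285, 1.424]

On the log scale the 95% interval is -0.45 ± 1.960 × 0.41 = [-1.2536, 0.3536].
Exponentiate: [e^-1.2536, e^0.3536] = [0.285, 1.424].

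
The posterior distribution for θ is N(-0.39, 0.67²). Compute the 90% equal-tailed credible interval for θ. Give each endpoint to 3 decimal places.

[-1.492, 0.712]

The posterior is symmetric, so the 90% equal-tailed interval is θ = -0.39 ± z·0.67 with z = 1.645.
Half-width: 1.645 × 0.67 = 1.102.
-0.39 − 1.102 = -1.492; -0.39 + 1.102 = 0.712.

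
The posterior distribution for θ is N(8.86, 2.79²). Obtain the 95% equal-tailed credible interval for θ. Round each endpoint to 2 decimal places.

[3.39, 14.33]

The posterior is symmetric, so the 95% equal-tailed interval is θ = 8.86 ± z·2.79 with z = 1.960.
Half-width: 1.960 × 2.79 = 5.47.
8.86 − 5.47 = 3.39; 8.86 + 5.47 = 14.33.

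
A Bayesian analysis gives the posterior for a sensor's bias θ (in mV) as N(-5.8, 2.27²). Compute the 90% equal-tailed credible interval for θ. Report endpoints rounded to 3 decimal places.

[-9.534, -2.066]

The posterior is symmetric, so the 90% equal-tailed interval is θ = -5.8 ± z·2.27 with z = 1.645.
Half-width: 1.645 × 2.27 = 3.734.
-5.8 − 3.734 = -9.534; -5.8 + 3.734 = -2.066.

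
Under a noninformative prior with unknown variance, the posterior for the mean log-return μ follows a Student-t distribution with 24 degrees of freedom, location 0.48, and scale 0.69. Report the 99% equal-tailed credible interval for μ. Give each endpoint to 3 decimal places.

[-1.450, 2.410]

The t_24 distribution is symmetric; the 99% interval is 0.48 ± t·0.69 with t_{0.995,24} = 2.797.
Half-width: 2.797 × 0.69 = 1.930.
0.48 − 1.930 = -1.450; 0.48 + 1.930 = 2.410.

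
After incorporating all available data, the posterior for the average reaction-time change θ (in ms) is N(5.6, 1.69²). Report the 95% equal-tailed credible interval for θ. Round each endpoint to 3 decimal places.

[2.288, 8.912]

The posterior is symmetric, so the 95% equal-tailed interval is θ = 5.6 ± z·1.69 with z = 1.960.
Half-width: 1.960 × 1.69 = 3.312.
5.6 − 3.312 = 2.288; 5.6 + 3.312 = 8.912.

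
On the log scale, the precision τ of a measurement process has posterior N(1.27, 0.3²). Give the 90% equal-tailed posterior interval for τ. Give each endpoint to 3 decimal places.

On the log scale the 90% interval is 1.27 ± 1.645 × 0.3 = [0.7765, 1.7635].
Exponentiate: [e^0.7765, e^1.7635] = [2.174, 5.833].

[2.174, 5.833]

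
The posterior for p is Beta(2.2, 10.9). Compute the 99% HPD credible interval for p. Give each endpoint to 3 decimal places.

The posterior is unimodal and skewed, so the HPD interval has equal density at both endpoints and is the shortest 99% interval.
Solving f(0.003) = f(0.459) with F(0.459) − F(0.003) = 0.99 gives [0.003, 0.459].
For comparison, the equal-tailed interval is [0.012, 0.495]; the HPD is narrower and shifted toward the mode.

[0.003, 0.459]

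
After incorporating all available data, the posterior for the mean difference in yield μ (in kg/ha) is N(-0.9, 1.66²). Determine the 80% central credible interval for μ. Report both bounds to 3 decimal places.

[-3.027, 1.227]

The posterior is symmetric, so the 80% equal-tailed interval is μ = -0.9 ± z·1.66 with z = 1.282.
Half-width: 1.282 × 1.66 = 2.127.
-0.9 − 2.127 = -3.027; -0.9 + 2.127 = 1.227.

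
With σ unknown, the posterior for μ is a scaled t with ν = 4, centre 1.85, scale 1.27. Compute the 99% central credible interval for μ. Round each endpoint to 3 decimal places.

[-3.997, 7.697]

The t_4 distribution is symmetric; the 99% interval is 1.85 ± t·1.27 with t_{0.995,4} = 4.604.
Half-width: 4.604 × 1.27 = 5.847.
1.85 − 5.847 = -3.997; 1.85 + 5.847 = 7.697.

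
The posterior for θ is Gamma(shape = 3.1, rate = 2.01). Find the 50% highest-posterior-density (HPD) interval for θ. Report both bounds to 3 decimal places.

The posterior is unimodal and skewed, so the HPD interval has equal density at both endpoints and is the shortest 50% interval.
Solving f(0.617) = f(1.635) with F(1.635) − F(0.617) = 0.50 gives [0.617, 1.635].
For comparison, the equal-tailed interval is [0.899, 2.010]; the HPD is narrower and shifted toward the mode.

[0.617, 1.635]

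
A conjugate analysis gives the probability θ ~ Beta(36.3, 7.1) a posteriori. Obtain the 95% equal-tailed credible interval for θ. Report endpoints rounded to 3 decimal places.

Posterior: Beta(36.3, 7.1).
Equal-tailed 95% interval: the 0.025 and 0.975 quantiles of Beta(36.3, 7.1).
Posterior mean ≈ 0.836, SD ≈ 0.056; a Normal approximation gives roughly [0.728, 0.945].
Exact: F⁻¹(0.025) = 0.714; F⁻¹(0.975) = 0.929.

[0.714, 0.929]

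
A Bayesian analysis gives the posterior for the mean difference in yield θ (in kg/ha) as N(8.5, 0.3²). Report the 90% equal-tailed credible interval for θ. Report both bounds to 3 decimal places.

The posterior is symmetric, so the 90% equal-tailed interval is θ = 8.5 ± z·0.3 with z = 1.645.
Half-width: 1.645 × 0.3 = 0.493.
8.5 − 0.493 = 8.007; 8.5 + 0.493 = 8.993.

[8.007, 8.993]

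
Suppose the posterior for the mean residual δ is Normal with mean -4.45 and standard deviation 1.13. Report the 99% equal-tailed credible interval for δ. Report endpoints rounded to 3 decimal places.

[-7.361, -1.539]

The posterior is symmetric, so the 99% equal-tailed interval is δ = -4.45 ± z·1.13 with z = 2.576.
Half-width: 2.576 × 1.13 = 2.911.
-4.45 − 2.911 = -7.361; -4.45 + 2.911 = -1.539.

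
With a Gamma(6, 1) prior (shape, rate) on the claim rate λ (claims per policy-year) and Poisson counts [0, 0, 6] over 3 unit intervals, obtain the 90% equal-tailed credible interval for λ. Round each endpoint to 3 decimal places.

[1.731, 4.552]

Posterior: Gamma(6+6, 1+3) = Gamma(12, 4) (shape, rate).
Equal-tailed 90% interval: Gamma(12, 4) quantiles at 0.05 and 0.95.
Posterior mean ≈ 3.000, SD ≈ 0.866; a Normal approximation gives roughly [1.576, 4.424].
Exact: lower = 1.731; upper = 4.552.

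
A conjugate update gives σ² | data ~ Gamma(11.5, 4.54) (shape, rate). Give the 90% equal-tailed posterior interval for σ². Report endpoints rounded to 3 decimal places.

Posterior: Gamma(shape 11.5, rate 4.54).
Equal-tailed 90% interval: Gamma(11.5, 4.54) quantiles at 0.05 and 0.95.
Posterior mean ≈ 2.533, SD ≈ 0.747; a Normal approximation gives roughly [1.304, 3.762].
Exact: lower = 1.442; upper = 3.874.

[1.442, 3.874]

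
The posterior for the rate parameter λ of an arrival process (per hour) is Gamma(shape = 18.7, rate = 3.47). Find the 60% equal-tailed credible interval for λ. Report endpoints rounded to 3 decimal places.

[4.322, 6.400]

Posterior: Gamma(shape 18.7, rate 3.47).
Equal-tailed 60% interval: Gamma(18.7, 3.47) quantiles at 0.2 and 0.8.
Posterior mean ≈ 5.389, SD ≈ 1.246; a Normal approximation gives roughly [4.340, 6.438].
Exact: lower = 4.322; upper = 6.400.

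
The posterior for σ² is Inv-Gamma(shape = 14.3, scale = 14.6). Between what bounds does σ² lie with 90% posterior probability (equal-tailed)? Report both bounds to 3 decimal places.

Inverse-Gamma(14.3, 14.6) quantiles: F⁻¹(0.05) and F⁻¹(0.95).
Equivalently, 1/σ² ~ Gamma(14.3, rate = 14.6); invert its 0.95 and 0.05 quantiles.
Posterior mean ≈ 1.098, SD ≈ 0.313; a Normal approximation gives roughly [0.583, 1.613].
Exact: lower = 0.694; upper = 1.679.

[0.694, 1.679]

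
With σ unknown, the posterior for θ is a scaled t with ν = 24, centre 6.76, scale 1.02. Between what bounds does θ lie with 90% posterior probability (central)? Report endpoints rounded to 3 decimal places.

[5.015, 8.505]

The t_24 distribution is symmetric; the 90% interval is 6.76 ± t·1.02 with t_{0.95,24} = 1.711.
Half-width: 1.711 × 1.02 = 1.745.
6.76 − 1.745 = 5.015; 6.76 + 1.745 = 8.505.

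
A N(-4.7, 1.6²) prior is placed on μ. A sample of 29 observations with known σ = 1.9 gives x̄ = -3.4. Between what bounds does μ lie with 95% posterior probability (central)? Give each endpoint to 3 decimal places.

Posterior precision = 1/1.6² + 29/1.9² = 0.3906 + 8.0332 = 8.4239, so posterior SD = 0.3445.
Posterior mean = (-4.7/1.6² + 29·-3.4/1.9²) / 8.4239 = -3.4603.
Interval: -3.4603 ± 1.960 × 0.3445 → [-4.136, -2.785].

[-4.136, -2.785]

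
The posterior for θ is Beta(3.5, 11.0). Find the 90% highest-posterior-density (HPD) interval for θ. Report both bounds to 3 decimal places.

The posterior is unimodal and skewed, so the HPD interval has equal density at both endpoints and is the shortest 90% interval.
Solving f(0.065) = f(0.410) with F(0.410) − F(0.065) = 0.90 gives [0.065, 0.410].
For comparison, the equal-tailed interval is [0.085, 0.439]; the HPD is narrower and shifted toward the mode.

[0.065, 0.410]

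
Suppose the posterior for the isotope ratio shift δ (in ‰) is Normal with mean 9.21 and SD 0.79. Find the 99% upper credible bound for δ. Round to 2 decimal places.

Need U with P(δ ≤ U) = 0.99: U = 9.21 + z_{0.01}·0.79.
z = 2.326; U = 9.21 + 2.326 × 0.79 = 11.05.

11.05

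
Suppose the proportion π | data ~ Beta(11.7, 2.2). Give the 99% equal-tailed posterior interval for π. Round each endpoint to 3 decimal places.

Posterior: Beta(11.7, 2.2).
Equal-tailed 99% interval: the 0.005 and 0.995 quantiles of Beta(11.7, 2.2).
Posterior mean ≈ 0.842, SD ≈ 0.095; a Normal approximation gives roughly [0.598, 1.085].
Exact: F⁻¹(0.005) = 0.529; F⁻¹(0.995) = 0.989.

[0.529, 0.989]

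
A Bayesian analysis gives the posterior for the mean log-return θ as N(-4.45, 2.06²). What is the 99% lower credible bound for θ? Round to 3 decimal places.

-9.242

Need L with P(θ ≥ L) = 0.99: L = -4.45 − z_{0.01}·2.06.
z = 2.326; L = -4.45 − 2.326 × 2.06 = -9.242.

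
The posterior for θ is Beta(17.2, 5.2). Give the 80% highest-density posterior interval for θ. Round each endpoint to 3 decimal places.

[0.669, 0.890]

The posterior is unimodal and skewed, so the HPD interval has equal density at both endpoints and is the shortest 80% interval.
Solving f(0.669) = f(0.890) with F(0.890) − F(0.669) = 0.80 gives [0.669, 0.890].
For comparison, the equal-tailed interval is [0.650, 0.875]; the HPD is narrower and shifted toward the mode.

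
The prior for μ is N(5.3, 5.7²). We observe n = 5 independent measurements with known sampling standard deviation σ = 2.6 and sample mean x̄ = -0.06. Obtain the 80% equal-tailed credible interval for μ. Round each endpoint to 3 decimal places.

[-1.306, 1.614]

Posterior precision = 1/5.7² + 5/2.6² = 0.0308 + 0.7396 = 0.7704, so posterior SD = 1.1393.
Posterior mean = (5.3/5.7² + 5·-0.06/2.6²) / 0.7704 = 0.1541.
Interval: 0.1541 ± 1.282 × 1.1393 → [-1.306, 1.614].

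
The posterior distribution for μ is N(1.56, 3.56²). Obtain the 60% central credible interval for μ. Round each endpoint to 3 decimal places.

[-1.436, 4.556]

The posterior is symmetric, so the 60% equal-tailed interval is μ = 1.56 ± z·3.56 with z = 0.842.
Half-width: 0.842 × 3.56 = 2.996.
1.56 − 2.996 = -1.436; 1.56 + 2.996 = 4.556.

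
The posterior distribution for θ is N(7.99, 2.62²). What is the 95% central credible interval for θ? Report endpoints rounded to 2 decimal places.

[2.85, 13.13]

The posterior is symmetric, so the 95% equal-tailed interval is θ = 7.99 ± z·2.62 with z = 1.960.
Half-width: 1.960 × 2.62 = 5.14.
7.99 − 5.14 = 2.85; 7.99 + 5.14 = 13.13.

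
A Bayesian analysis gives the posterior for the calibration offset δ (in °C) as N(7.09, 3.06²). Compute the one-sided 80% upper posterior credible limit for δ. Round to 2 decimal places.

Need U with P(δ ≤ U) = 0.80: U = 7.09 + z_{0.2}·3.06.
z = 0.842; U = 7.09 + 0.842 × 3.06 = 9.67.

9.67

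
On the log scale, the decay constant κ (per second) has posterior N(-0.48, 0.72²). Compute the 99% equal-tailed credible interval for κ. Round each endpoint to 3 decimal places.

[0.097, 3.953]

On the log scale the 99% interval is -0.48 ± 2.576 × 0.72 = [-2.3346, 1.3746].
Exponentiate: [e^-2.3346, e^1.3746] = [0.097, 3.953].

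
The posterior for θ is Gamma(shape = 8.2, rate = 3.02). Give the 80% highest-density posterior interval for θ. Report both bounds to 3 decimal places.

[1.410, 3.728]

The posterior is unimodal and skewed, so the HPD interval has equal density at both endpoints and is the shortest 80% interval.
Solving f(1.410) = f(3.728) with F(3.728) − F(1.410) = 0.80 gives [1.410, 3.728].
For comparison, the equal-tailed interval is [1.593, 3.979]; the HPD is narrower and shifted toward the mode.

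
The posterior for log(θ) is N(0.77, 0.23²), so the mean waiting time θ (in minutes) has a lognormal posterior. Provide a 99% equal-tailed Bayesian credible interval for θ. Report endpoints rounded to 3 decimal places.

[1.194, 3.906]

On the log scale the 99% interval is 0.77 ± 2.576 × 0.23 = [0.1776, 1.3624].
Exponentiate: [e^0.1776, e^1.3624] = [1.194, 3.906].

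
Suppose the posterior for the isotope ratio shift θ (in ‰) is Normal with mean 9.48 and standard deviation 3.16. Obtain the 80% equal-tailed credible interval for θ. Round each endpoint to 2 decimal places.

The posterior is symmetric, so the 80% equal-tailed interval is θ = 9.48 ± z·3.16 with z = 1.282.
Half-width: 1.282 × 3.16 = 4.05.
9.48 − 4.05 = 5.43; 9.48 + 4.05 = 13.53.

[5.43, 13.53]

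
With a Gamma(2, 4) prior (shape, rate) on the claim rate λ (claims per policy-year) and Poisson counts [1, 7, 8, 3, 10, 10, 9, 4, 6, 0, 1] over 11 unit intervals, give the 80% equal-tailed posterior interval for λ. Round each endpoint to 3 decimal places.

Posterior: Gamma(2+59, 4+11) = Gamma(61, 15) (shape, rate).
Equal-tailed 80% interval: Gamma(61, 15) quantiles at 0.1 and 0.9.
Posterior mean ≈ 4.067, SD ≈ 0.521; a Normal approximation gives roughly [3.399, 4.734].
Exact: lower = 3.415; upper = 4.747.

[3.415, 4.747]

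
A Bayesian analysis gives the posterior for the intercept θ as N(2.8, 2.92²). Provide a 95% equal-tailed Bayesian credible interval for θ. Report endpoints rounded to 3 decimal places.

[-2.923, 8.523]

The posterior is symmetric, so the 95% equal-tailed interval is θ = 2.8 ± z·2.92 with z = 1.960.
Half-width: 1.960 × 2.92 = 5.723.
2.8 − 5.723 = -2.923; 2.8 + 5.723 = 8.523.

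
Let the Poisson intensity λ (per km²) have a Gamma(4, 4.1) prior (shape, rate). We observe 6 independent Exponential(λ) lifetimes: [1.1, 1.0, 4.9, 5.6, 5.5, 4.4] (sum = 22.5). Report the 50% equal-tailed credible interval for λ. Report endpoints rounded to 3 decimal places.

Posterior: Gamma(4+6, 4.1+22.5) = Gamma(10, 26.6) (shape, rate).
Equal-tailed 50% interval: Gamma(10, 26.6) quantiles at 0.25 and 0.75.
Posterior mean ≈ 0.376, SD ≈ 0.119; a Normal approximation gives roughly [0.296, 0.456].
Exact: lower = 0.290; upper = 0.448.

[0.290, 0.448]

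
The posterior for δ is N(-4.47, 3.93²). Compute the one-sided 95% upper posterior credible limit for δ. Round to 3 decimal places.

Need U with P(δ ≤ U) = 0.95: U = -4.47 + z_{0.05}·3.93.
z = 1.645; U = -4.47 + 1.645 × 3.93 = 1.994.

1.994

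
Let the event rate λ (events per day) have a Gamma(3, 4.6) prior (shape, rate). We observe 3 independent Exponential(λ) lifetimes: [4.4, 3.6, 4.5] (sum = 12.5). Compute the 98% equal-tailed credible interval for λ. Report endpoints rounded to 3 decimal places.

Posterior: Gamma(3+3, 4.6+12.5) = Gamma(6, 17.1) (shape, rate).
Equal-tailed 98% interval: Gamma(6, 17.1) quantiles at 0.01 and 0.99.
Posterior mean ≈ 0.351, SD ≈ 0.143; a Normal approximation gives roughly [0.018, 0.684].
Exact: lower = 0.104; upper = 0.767.

[0.104, 0.767]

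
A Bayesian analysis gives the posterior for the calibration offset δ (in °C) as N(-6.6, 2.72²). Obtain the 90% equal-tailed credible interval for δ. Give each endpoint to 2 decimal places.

[-11.07, -2.13]

The posterior is symmetric, so the 90% equal-tailed interval is δ = -6.6 ± z·2.72 with z = 1.645.
Half-width: 1.645 × 2.72 = 4.47.
-6.6 − 4.47 = -11.07; -6.6 + 4.47 = -2.13.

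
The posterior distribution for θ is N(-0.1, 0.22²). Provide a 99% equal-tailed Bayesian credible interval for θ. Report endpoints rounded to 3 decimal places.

[-0.667, 0.467]

The posterior is symmetric, so the 99% equal-tailed interval is θ = -0.1 ± z·0.22 with z = 2.576.
Half-width: 2.576 × 0.22 = 0.567.
-0.1 − 0.567 = -0.667; -0.1 + 0.567 = 0.467.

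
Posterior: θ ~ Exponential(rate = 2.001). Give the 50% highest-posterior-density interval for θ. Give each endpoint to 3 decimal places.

The exponential density is strictly decreasing on [0, ∞), so the HPD interval is anchored at 0: [0, q] with P(θ ≤ q) = 0.50.
q = −ln(1 − 0.50) / 2.001 = 0.6931 / 2.001 = 0.346.

[0.000, 0.346]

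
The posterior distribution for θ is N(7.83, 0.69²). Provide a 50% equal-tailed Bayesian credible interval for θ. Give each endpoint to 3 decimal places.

The posterior is symmetric, so the 50% equal-tailed interval is θ = 7.83 ± z·0.69 with z = 0.674.
Half-width: 0.674 × 0.69 = 0.465.
7.83 − 0.465 = 7.365; 7.83 + 0.465 = 8.295.

[7.365, 8.295]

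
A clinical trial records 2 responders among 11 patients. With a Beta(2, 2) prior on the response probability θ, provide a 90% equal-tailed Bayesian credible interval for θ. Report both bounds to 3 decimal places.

[0.104, 0.466]

Posterior: Beta(2+2, 2+9) = Beta(4, 11).
Equal-tailed 90% interval: the 0.05 and 0.95 quantiles of Beta(4, 11).
Posterior mean ≈ 0.267, SD ≈ 0.111; a Normal approximation gives roughly [0.085, 0.449].
Exact: F⁻¹(0.05) = 0.104; F⁻¹(0.95) = 0.466.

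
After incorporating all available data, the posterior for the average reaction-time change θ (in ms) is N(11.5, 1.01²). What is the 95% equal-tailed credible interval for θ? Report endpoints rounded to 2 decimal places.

[9.52, 13.48]

The posterior is symmetric, so the 95% equal-tailed interval is θ = 11.5 ± z·1.01 with z = 1.960.
Half-width: 1.960 × 1.01 = 1.98.
11.5 − 1.98 = 9.52; 11.5 + 1.98 = 13.48.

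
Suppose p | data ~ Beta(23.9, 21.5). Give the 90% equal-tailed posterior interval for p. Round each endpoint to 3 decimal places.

Posterior: Beta(23.9, 21.5).
Equal-tailed 90% interval: the 0.05 and 0.95 quantiles of Beta(23.9, 21.5).
Posterior mean ≈ 0.526, SD ≈ 0.073; a Normal approximation gives roughly [0.406, 0.647].
Exact: F⁻¹(0.05) = 0.405; F⁻¹(0.95) = 0.646.

[0.405, 0.646]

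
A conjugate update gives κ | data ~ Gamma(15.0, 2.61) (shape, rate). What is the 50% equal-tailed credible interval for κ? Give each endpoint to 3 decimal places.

Posterior: Gamma(shape 15.0, rate 2.61).
Equal-tailed 50% interval: Gamma(15.0, 2.61) quantiles at 0.25 and 0.75.
Posterior mean ≈ 5.747, SD ≈ 1.484; a Normal approximation gives roughly [4.746, 6.748].
Exact: lower = 4.689; upper = 6.667.

[4.689, 6.667]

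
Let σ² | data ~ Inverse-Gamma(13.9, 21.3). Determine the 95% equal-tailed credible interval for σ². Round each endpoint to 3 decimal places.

[0.964, 2.810]

Inverse-Gamma(13.9, 21.3) quantiles: F⁻¹(0.025) and F⁻¹(0.975).
Equivalently, 1/σ² ~ Gamma(13.9, rate = 21.3); invert its 0.975 and 0.025 quantiles.
Posterior mean ≈ 1.651, SD ≈ 0.479; a Normal approximation gives roughly [0.713, 2.589].
Exact: lower = 0.964; upper = 2.810.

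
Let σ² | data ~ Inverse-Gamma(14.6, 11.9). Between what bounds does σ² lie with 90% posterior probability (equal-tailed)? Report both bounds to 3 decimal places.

Inverse-Gamma(14.6, 11.9) quantiles: F⁻¹(0.05) and F⁻¹(0.95).
Equivalently, 1/σ² ~ Gamma(14.6, rate = 11.9); invert its 0.95 and 0.05 quantiles.
Posterior mean ≈ 0.875, SD ≈ 0.247; a Normal approximation gives roughly [0.470, 1.280].
Exact: lower = 0.556; upper = 1.332.

[0.556, 1.332]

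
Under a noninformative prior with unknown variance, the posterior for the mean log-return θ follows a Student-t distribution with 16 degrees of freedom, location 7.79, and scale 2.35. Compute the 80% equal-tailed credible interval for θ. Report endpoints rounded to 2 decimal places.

[4.65, 10.93]

The t_16 distribution is symmetric; the 80% interval is 7.79 ± t·2.35 with t_{0.9,16} = 1.337.
Half-width: 1.337 × 2.35 = 3.14.
7.79 − 3.14 = 4.65; 7.79 + 3.14 = 10.93.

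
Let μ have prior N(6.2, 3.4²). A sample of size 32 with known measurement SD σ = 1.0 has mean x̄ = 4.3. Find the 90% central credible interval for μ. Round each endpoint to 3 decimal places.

Posterior precision = 1/3.4² + 32/1.0² = 0.0865 + 32.0000 = 32.0865, so posterior SD = 0.1765.
Posterior mean = (6.2/3.4² + 32·4.3/1.0²) / 32.0865 = 4.3051.
Interval: 4.3051 ± 1.645 × 0.1765 → [4.015, 4.596].

[4.015, 4.596]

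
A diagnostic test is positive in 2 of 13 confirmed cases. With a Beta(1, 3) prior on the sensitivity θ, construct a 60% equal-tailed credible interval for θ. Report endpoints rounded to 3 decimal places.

Posterior: Beta(1+2, 3+11) = Beta(3, 14).
Equal-tailed 60% interval: the 0.2 and 0.8 quantiles of Beta(3, 14).
Posterior mean ≈ 0.176, SD ≈ 0.090; a Normal approximation gives roughly [0.101, 0.252].
Exact: F⁻¹(0.2) = 0.097; F⁻¹(0.8) = 0.249.

[0.097, 0.249]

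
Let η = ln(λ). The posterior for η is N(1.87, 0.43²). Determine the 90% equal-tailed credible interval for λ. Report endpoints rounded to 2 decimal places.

[3.20, 13.16]

On the log scale the 90% interval is 1.87 ± 1.645 × 0.43 = [1.1627, 2.5773].
Exponentiate: [e^1.1627, e^2.5773] = [3.20, 13.16].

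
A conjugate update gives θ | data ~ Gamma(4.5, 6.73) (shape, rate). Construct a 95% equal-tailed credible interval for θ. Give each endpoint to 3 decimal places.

[0.201, 1.413]

Posterior: Gamma(shape 4.5, rate 6.73).
Equal-tailed 95% interval: Gamma(4.5, 6.73) quantiles at 0.025 and 0.975.
Posterior mean ≈ 0.669, SD ≈ 0.315; a Normal approximation gives roughly [0.051, 1.286].
Exact: lower = 0.201; upper = 1.413.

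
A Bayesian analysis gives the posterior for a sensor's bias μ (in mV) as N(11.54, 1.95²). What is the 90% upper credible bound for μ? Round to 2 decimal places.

14.04

Need U with P(μ ≤ U) = 0.90: U = 11.54 + z_{0.1}·1.95.
z = 1.282; U = 11.54 + 1.282 × 1.95 = 14.04.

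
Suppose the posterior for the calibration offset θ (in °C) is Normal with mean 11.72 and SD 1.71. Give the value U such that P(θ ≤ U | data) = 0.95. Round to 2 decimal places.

Need U with P(θ ≤ U) = 0.95: U = 11.72 + z_{0.05}·1.71.
z = 1.645; U = 11.72 + 1.645 × 1.71 = 14.53.

14.53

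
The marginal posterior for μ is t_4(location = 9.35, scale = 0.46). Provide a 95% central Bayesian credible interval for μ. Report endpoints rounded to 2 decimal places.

The t_4 distribution is symmetric; the 95% interval is 9.35 ± t·0.46 with t_{0.975,4} = 2.776.
Half-width: 2.776 × 0.46 = 1.28.
9.35 − 1.28 = 8.07; 9.35 + 1.28 = 10.63.

[8.07, 10.63]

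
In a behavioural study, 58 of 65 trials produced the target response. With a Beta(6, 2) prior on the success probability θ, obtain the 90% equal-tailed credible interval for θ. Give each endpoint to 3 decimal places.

[0.808, 0.933]

Posterior: Beta(6+58, 2+7) = Beta(64, 9).
Equal-tailed 90% interval: the 0.05 and 0.95 quantiles of Beta(64, 9).
Posterior mean ≈ 0.877, SD ≈ 0.038; a Normal approximation gives roughly [0.814, 0.940].
Exact: F⁻¹(0.05) = 0.808; F⁻¹(0.95) = 0.933.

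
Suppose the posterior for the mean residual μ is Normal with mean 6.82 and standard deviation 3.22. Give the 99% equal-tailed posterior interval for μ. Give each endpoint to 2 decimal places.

[-1.47, 15.11]

The posterior is symmetric, so the 99% equal-tailed interval is μ = 6.82 ± z·3.22 with z = 2.576.
Half-width: 2.576 × 3.22 = 8.29.
6.82 − 8.29 = -1.47; 6.82 + 8.29 = 15.11.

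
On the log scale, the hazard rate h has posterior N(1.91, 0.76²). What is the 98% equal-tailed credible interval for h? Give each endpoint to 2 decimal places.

On the log scale the 98% interval is 1.91 ± 2.326 × 0.76 = [0.1420, 3.6780].
Exponentiate: [e^0.1420, e^3.6780] = [1.15, 39.57].

[1.15, 39.57]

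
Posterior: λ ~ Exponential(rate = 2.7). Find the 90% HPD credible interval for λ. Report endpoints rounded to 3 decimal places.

[0.000, 0.853]

The exponential density is strictly decreasing on [0, ∞), so the HPD interval is anchored at 0: [0, q] with P(λ ≤ q) = 0.90.
q = −ln(1 − 0.90) / 2.7 = 2.3026 / 2.7 = 0.853.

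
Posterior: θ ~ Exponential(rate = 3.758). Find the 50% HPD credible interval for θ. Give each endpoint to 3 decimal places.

[0.000, 0.184]

The exponential density is strictly decreasing on [0, ∞), so the HPD interval is anchored at 0: [0, q] with P(θ ≤ q) = 0.50.
q = −ln(1 − 0.50) / 3.758 = 0.6931 / 3.758 = 0.184.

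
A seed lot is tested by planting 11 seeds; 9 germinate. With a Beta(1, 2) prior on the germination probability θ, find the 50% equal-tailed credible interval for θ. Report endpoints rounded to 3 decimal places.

[0.639, 0.801]

Posterior: Beta(1+9, 2+2) = Beta(10, 4).
Equal-tailed 50% interval: the 0.25 and 0.75 quantiles of Beta(10, 4).
Posterior mean ≈ 0.714, SD ≈ 0.117; a Normal approximation gives roughly [0.636, 0.793].
Exact: F⁻¹(0.25) = 0.639; F⁻¹(0.75) = 0.801.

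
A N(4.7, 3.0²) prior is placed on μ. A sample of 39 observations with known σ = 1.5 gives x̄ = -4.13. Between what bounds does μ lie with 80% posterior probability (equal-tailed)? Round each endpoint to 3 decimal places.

Posterior precision = 1/3.0² + 39/1.5² = 0.1111 + 17.3333 = 17.4444, so posterior SD = 0.2394.
Posterior mean = (4.7/3.0² + 39·-4.13/1.5²) / 17.4444 = -4.0738.
Interval: -4.0738 ± 1.282 × 0.2394 → [-4.381, -3.767].

[-4.381, -3.767]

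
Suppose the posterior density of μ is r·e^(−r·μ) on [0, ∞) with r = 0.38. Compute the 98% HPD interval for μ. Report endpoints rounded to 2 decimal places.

[0.00, 10.29]

The exponential density is strictly decreasing on [0, ∞), so the HPD interval is anchored at 0: [0, q] with P(μ ≤ q) = 0.98.
q = −ln(1 − 0.98) / 0.38 = 3.9120 / 0.38 = 10.29.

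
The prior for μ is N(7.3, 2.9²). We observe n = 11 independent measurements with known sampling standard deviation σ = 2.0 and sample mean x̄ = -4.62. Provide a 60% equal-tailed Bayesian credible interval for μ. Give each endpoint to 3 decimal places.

Posterior precision = 1/2.9² + 11/2.0² = 0.1189 + 2.7500 = 2.8689, so posterior SD = 0.5904.
Posterior mean = (7.3/2.9² + 11·-4.62/2.0²) / 2.8689 = -4.1260.
Interval: -4.1260 ± 0.842 × 0.5904 → [-4.623, -3.629].

[-4.623, -3.629]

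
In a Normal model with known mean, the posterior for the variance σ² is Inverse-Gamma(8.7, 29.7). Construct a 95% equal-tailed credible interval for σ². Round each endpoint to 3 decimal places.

Inverse-Gamma(8.7, 29.7) quantiles: F⁻¹(0.025) and F⁻¹(0.975).
Equivalently, 1/σ² ~ Gamma(8.7, rate = 29.7); invert its 0.975 and 0.025 quantiles.
Posterior mean ≈ 3.857, SD ≈ 1.490; a Normal approximation gives roughly [0.937, 6.778].
Exact: lower = 1.933; upper = 7.587.

[1.933, 7.587]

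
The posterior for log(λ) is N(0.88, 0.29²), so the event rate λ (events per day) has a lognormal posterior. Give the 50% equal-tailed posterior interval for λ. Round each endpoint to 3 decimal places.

On the log scale the 50% interval is 0.88 ± 0.674 × 0.29 = [0.6844, 1.0756].
Exponentiate: [e^0.6844, e^1.0756] = [1.983, 2.932].

[1.983, 2.932]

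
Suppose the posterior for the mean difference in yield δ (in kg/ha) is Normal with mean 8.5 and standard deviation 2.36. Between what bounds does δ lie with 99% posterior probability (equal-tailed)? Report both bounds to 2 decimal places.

The posterior is symmetric, so the 99% equal-tailed interval is δ = 8.5 ± z·2.36 with z = 2.576.
Half-width: 2.576 × 2.36 = 6.08.
8.5 − 6.08 = 2.42; 8.5 + 6.08 = 14.58.

[2.42, 14.58]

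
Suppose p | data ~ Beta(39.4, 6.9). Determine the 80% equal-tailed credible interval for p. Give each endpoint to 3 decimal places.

[0.782, 0.914]

Posterior: Beta(39.4, 6.9).
Equal-tailed 80% interval: the 0.1 and 0.9 quantiles of Beta(39.4, 6.9).
Posterior mean ≈ 0.851, SD ≈ 0.052; a Normal approximation gives roughly [0.785, 0.917].
Exact: F⁻¹(0.1) = 0.782; F⁻¹(0.9) = 0.914.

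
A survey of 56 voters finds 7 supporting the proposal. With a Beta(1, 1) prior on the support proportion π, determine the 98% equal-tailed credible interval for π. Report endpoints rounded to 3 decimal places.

[0.053, 0.259]

Posterior: Beta(1+7, 1+49) = Beta(8, 50).
Equal-tailed 98% interval: the 0.01 and 0.99 quantiles of Beta(8, 50).
Posterior mean ≈ 0.138, SD ≈ 0.045; a Normal approximation gives roughly [0.033, 0.242].
Exact: F⁻¹(0.01) = 0.053; F⁻¹(0.99) = 0.259.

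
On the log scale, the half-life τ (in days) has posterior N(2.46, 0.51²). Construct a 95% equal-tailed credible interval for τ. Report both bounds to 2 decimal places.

On the log scale the 95% interval is 2.46 ± 1.960 × 0.51 = [1.4604, 3.4596].
Exponentiate: [e^1.4604, e^3.4596] = [4.31, 31.80].

[4.31, 31.80]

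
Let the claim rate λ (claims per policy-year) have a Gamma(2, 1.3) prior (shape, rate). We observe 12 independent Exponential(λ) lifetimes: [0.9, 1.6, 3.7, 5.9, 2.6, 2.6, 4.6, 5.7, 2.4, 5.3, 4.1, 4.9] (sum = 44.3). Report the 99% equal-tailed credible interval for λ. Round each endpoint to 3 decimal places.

Posterior: Gamma(2+12, 1.3+44.3) = Gamma(14, 45.6) (shape, rate).
Equal-tailed 99% interval: Gamma(14, 45.6) quantiles at 0.005 and 0.995.
Posterior mean ≈ 0.307, SD ≈ 0.082; a Normal approximation gives roughly [0.096, 0.518].
Exact: lower = 0.137; upper = 0.559.

[0.137, 0.559]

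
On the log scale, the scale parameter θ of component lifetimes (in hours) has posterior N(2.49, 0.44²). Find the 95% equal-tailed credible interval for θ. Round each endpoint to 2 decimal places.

On the log scale the 95% interval is 2.49 ± 1.960 × 0.44 = [1.6276, 3.3524].
Exponentiate: [e^1.6276, e^3.3524] = [5.09, 28.57].

[5.09, 28.57]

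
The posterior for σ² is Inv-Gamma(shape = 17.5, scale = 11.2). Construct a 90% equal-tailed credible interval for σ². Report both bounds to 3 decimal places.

Inverse-Gamma(17.5, 11.2) quantiles: F⁻¹(0.05) and F⁻¹(0.95).
Equivalently, 1/σ² ~ Gamma(17.5, rate = 11.2); invert its 0.95 and 0.05 quantiles.
Posterior mean ≈ 0.679, SD ≈ 0.172; a Normal approximation gives roughly [0.395, 0.962].
Exact: lower = 0.450; upper = 0.997.

[0.450, 0.997]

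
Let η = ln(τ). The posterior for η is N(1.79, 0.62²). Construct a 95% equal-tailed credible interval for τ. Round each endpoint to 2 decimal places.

On the log scale the 95% interval is 1.79 ± 1.960 × 0.62 = [0.5748, 3.0052].
Exponentiate: [e^0.5748, e^3.0052] = [1.78, 20.19].

[1.78, 20.19]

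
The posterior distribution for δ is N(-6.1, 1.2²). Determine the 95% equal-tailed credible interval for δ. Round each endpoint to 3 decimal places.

[-8.452, -3.748]

The posterior is symmetric, so the 95% equal-tailed interval is δ = -6.1 ± z·1.2 with z = 1.960.
Half-width: 1.960 × 1.2 = 2.352.
-6.1 − 2.352 = -8.452; -6.1 + 2.352 = -3.748.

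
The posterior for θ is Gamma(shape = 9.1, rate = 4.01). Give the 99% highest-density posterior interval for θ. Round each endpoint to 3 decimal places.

[0.688, 4.467]

The posterior is unimodal and skewed, so the HPD interval has equal density at both endpoints and is the shortest 99% interval.
Solving f(0.688) = f(4.467) with F(4.467) − F(0.688) = 0.99 gives [0.688, 4.467].
For comparison, the equal-tailed interval is [0.795, 4.669]; the HPD is narrower and shifted toward the mode.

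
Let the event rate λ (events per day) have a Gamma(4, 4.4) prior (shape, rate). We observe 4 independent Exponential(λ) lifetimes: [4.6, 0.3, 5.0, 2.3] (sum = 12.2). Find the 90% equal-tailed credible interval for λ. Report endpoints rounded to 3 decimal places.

Posterior: Gamma(4+4, 4.4+12.2) = Gamma(8, 16.6) (shape, rate).
Equal-tailed 90% interval: Gamma(8, 16.6) quantiles at 0.05 and 0.95.
Posterior mean ≈ 0.482, SD ≈ 0.170; a Normal approximation gives roughly [0.202, 0.762].
Exact: lower = 0.240; upper = 0.792.

[0.240, 0.792]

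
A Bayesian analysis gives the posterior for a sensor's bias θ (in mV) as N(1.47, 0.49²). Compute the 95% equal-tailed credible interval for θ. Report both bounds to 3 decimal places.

The posterior is symmetric, so the 95% equal-tailed interval is θ = 1.47 ± z·0.49 with z = 1.960.
Half-width: 1.960 × 0.49 = 0.960.
1.47 − 0.960 = 0.510; 1.47 + 0.960 = 2.430.

[0.510, 2.430]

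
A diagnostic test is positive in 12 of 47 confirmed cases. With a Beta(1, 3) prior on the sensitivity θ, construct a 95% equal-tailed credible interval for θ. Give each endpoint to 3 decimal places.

[0.146, 0.382]

Posterior: Beta(1+12, 3+35) = Beta(13, 38).
Equal-tailed 95% interval: the 0.025 and 0.975 quantiles of Beta(13, 38).
Posterior mean ≈ 0.255, SD ≈ 0.060; a Normal approximation gives roughly [0.136, 0.373].
Exact: F⁻¹(0.025) = 0.146; F⁻¹(0.975) = 0.382.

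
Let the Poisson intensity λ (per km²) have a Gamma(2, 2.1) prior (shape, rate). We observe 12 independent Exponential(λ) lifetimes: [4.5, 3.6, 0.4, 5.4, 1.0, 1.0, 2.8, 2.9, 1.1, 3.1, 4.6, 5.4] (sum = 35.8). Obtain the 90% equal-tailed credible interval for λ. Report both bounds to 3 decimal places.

Posterior: Gamma(2+12, 2.1+35.8) = Gamma(14, 37.9) (shape, rate).
Equal-tailed 90% interval: Gamma(14, 37.9) quantiles at 0.05 and 0.95.
Posterior mean ≈ 0.369, SD ≈ 0.099; a Normal approximation gives roughly [0.207, 0.532].
Exact: lower = 0.223; upper = 0.545.

[0.223, 0.545]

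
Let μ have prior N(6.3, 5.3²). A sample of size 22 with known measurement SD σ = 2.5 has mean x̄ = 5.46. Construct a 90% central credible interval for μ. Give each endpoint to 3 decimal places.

Posterior precision = 1/5.3² + 22/2.5² = 0.0356 + 3.5200 = 3.5556, so posterior SD = 0.5303.
Posterior mean = (6.3/5.3² + 22·5.46/2.5²) / 3.5556 = 5.4684.
Interval: 5.4684 ± 1.645 × 0.5303 → [4.596, 6.341].

[4.596, 6.341]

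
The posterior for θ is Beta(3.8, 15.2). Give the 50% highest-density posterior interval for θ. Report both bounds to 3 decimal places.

[0.111, 0.229]

The posterior is unimodal and skewed, so the HPD interval has equal density at both endpoints and is the shortest 50% interval.
Solving f(0.111) = f(0.229) with F(0.229) − F(0.111) = 0.50 gives [0.111, 0.229].
For comparison, the equal-tailed interval is [0.133, 0.255]; the HPD is narrower and shifted toward the mode.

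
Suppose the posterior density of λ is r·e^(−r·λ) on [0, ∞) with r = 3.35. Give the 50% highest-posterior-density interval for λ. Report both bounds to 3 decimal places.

The exponential density is strictly decreasing on [0, ∞), so the HPD interval is anchored at 0: [0, q] with P(λ ≤ q) = 0.50.
q = −ln(1 − 0.50) / 3.35 = 0.6931 / 3.35 = 0.207.

[0.000, 0.207]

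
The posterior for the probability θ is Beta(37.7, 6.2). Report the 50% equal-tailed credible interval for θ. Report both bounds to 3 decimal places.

Posterior: Beta(37.7, 6.2).
Equal-tailed 50% interval: the 0.25 and 0.75 quantiles of Beta(37.7, 6.2).
Posterior mean ≈ 0.859, SD ≈ 0.052; a Normal approximation gives roughly [0.824, 0.894].
Exact: F⁻¹(0.25) = 0.827; F⁻¹(0.75) = 0.897.

[0.827, 0.897]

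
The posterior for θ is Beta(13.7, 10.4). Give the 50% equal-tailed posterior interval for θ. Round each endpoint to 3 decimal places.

Posterior: Beta(13.7, 10.4).
Equal-tailed 50% interval: the 0.25 and 0.75 quantiles of Beta(13.7, 10.4).
Posterior mean ≈ 0.568, SD ≈ 0.099; a Normal approximation gives roughly [0.502, 0.635].
Exact: F⁻¹(0.25) = 0.501; F⁻¹(0.75) = 0.638.

[0.501, 0.638]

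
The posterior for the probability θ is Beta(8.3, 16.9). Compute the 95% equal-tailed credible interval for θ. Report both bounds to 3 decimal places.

Posterior: Beta(8.3, 16.9).
Equal-tailed 95% interval: the 0.025 and 0.975 quantiles of Beta(8.3, 16.9).
Posterior mean ≈ 0.329, SD ≈ 0.092; a Normal approximation gives roughly [0.149, 0.509].
Exact: F⁻¹(0.025) = 0.164; F⁻¹(0.975) = 0.520.

[0.164, 0.520]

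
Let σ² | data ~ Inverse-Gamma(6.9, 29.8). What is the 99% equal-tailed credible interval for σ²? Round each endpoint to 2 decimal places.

[1.92, 15.01]

Inverse-Gamma(6.9, 29.8) quantiles: F⁻¹(0.005) and F⁻¹(0.995).
Equivalently, 1/σ² ~ Gamma(6.9, rate = 29.8); invert its 0.995 and 0.005 quantiles.
Posterior mean ≈ 5.05, SD ≈ 2.28; a Normal approximation gives roughly [-0.83, 10.93].
Exact: lower = 1.92; upper = 15.01.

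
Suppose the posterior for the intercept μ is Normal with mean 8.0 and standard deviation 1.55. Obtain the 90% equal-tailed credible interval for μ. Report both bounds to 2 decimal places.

[5.45, 10.55]

The posterior is symmetric, so the 90% equal-tailed interval is μ = 8.0 ± z·1.55 with z = 1.645.
Half-width: 1.645 × 1.55 = 2.55.
8.0 − 2.55 = 5.45; 8.0 + 2.55 = 10.55.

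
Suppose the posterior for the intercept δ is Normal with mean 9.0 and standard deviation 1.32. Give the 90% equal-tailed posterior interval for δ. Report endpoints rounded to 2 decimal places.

The posterior is symmetric, so the 90% equal-tailed interval is δ = 9.0 ± z·1.32 with z = 1.645.
Half-width: 1.645 × 1.32 = 2.17.
9.0 − 2.17 = 6.83; 9.0 + 2.17 = 11.17.

[6.83, 11.17]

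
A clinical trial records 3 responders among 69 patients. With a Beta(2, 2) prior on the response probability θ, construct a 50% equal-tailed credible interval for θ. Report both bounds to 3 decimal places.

[0.047, 0.086]

Posterior: Beta(2+3, 2+66) = Beta(5, 68).
Equal-tailed 50% interval: the 0.25 and 0.75 quantiles of Beta(5, 68).
Posterior mean ≈ 0.068, SD ≈ 0.029; a Normal approximation gives roughly [0.049, 0.088].
Exact: F⁻¹(0.25) = 0.047; F⁻¹(0.75) = 0.086.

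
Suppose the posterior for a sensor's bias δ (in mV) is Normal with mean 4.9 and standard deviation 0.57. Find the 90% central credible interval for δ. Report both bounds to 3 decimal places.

The posterior is symmetric, so the 90% equal-tailed interval is δ = 4.9 ± z·0.57 with z = 1.645.
Half-width: 1.645 × 0.57 = 0.938.
4.9 − 0.938 = 3.962; 4.9 + 0.938 = 5.838.

[3.962, 5.838]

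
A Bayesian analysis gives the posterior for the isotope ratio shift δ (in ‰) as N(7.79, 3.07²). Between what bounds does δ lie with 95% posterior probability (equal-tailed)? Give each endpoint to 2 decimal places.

The posterior is symmetric, so the 95% equal-tailed interval is δ = 7.79 ± z·3.07 with z = 1.960.
Half-width: 1.960 × 3.07 = 6.02.
7.79 − 6.02 = 1.77; 7.79 + 6.02 = 13.81.

[1.77, 13.81]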